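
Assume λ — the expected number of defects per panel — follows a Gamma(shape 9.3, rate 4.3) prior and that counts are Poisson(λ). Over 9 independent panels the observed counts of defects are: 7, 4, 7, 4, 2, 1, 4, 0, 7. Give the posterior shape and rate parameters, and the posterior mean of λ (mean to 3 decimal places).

Posterior: Gamma(shape=45.3, rate=13.3); mean ≈ 3.406

Total count ∑xᵢ = 36 over n = 9 panels.
Gamma is conjugate to the Poisson likelihood: posterior is Gamma(shape = 9.3+36 = 45.3, rate = 4.3+9 = 13.3).
E[λ | data] = 45.3/13.3 = 3.406.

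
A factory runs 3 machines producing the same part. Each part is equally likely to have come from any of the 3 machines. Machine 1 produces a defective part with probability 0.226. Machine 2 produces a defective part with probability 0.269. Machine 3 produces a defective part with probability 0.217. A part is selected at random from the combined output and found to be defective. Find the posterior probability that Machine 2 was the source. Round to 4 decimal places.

Posterior probability ≈ 0.3778

P(defective|M1) = 0.226; P(defective|M2) = 0.269; P(defective|M3) = 0.217.
Prior × likelihood for each source: 0.333333·0.226=0.07533, 0.333333·0.269=0.08967, 0.333333·0.217=0.07233. Summing gives P(defective) = 0.23733.
P(Machine 2 | defective) = 0.08967 / 0.23733 = 0.3778.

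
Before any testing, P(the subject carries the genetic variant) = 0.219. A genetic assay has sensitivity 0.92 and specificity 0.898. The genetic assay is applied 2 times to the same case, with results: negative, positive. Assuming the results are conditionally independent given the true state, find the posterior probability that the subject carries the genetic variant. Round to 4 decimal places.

Posterior P(H) ≈ 0.1839

Let H be the event that the subject carries the genetic variant; start with P(H) = 0.219. P('positive'|H) = 0.92, P('positive'|¬H) = 0.102.
Update on result 1 ('negative'): P(H) ← 0.08·0.2190 / (0.08·0.2190 + 0.898·0.7810) = 0.017520/0.71886 = 0.0244.
Update on result 2 ('positive'): P(H) ← 0.92·0.0244 / (0.92·0.0244 + 0.102·0.9756) = 0.022422/0.12194 = 0.1839.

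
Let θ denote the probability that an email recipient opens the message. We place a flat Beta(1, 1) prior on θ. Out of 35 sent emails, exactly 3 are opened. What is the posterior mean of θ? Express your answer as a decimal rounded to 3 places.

Observing 3 successes and 32 failures updates Beta(1, 1) by adding the success and failure counts to the two shape parameters: α = 1+3 = 4, β = 1+32 = 33.
E[θ | data] = 4/(4+33) = 0.108.

Posterior mean ≈ 0.108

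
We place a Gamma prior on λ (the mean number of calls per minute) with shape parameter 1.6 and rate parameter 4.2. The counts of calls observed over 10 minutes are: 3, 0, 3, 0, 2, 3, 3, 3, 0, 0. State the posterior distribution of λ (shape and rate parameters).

Posterior: Gamma(shape=18.6, rate=14.2)

The Poisson likelihood adds the total count to the shape and the number of exposure periods to the rate. Here ∑xᵢ = 17 and n = 10, so shape 1.6→18.6 and rate 4.2→14.2.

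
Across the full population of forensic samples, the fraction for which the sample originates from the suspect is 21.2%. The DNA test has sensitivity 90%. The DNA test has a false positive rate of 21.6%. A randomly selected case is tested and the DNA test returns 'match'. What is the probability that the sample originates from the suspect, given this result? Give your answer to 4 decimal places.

P(H | E) ≈ 0.5285

Let H be the event that the sample originates from the suspect. P(H) = 0.212, so P(¬H) = 0.788. With E the 'match' result, P(E|H) = 0.9 and P(E|¬H) = 0.216.
P(E) = 0.9·0.212 + 0.216·0.788 = 0.19080 + 0.17021 = 0.36101.
By Bayes' theorem, P(H|E) = 0.19080 / 0.36101 = 0.5285.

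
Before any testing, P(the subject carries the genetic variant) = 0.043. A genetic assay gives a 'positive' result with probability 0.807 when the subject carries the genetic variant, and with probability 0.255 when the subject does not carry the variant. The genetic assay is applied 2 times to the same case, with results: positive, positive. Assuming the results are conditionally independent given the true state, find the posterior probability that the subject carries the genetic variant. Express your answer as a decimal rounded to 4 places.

Posterior P(H) ≈ 0.3104

With H the event that the subject carries the genetic variant, the joint likelihood of the observed sequence is P(data|H) = 0.807·0.807 = 0.65125 and P(data|¬H) = 0.255·0.255 = 0.065025.
Bayes: P(H|data) = 0.043·0.65125 / (0.043·0.65125 + 0.957·0.065025) = 0.028004/0.090233 = 0.3104.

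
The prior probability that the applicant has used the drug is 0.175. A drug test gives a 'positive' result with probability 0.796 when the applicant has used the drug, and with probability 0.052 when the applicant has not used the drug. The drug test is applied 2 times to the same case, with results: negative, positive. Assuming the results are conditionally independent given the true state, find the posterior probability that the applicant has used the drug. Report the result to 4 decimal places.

Let H be the event that the applicant has used the drug; start with P(H) = 0.175. P('positive'|H) = 0.796, P('positive'|¬H) = 0.052.
Update on result 1 ('negative'): P(H) ← 0.204·0.1750 / (0.204·0.1750 + 0.948·0.8250) = 0.035700/0.81780 = 0.0437.
Update on result 2 ('positive'): P(H) ← 0.796·0.0437 / (0.796·0.0437 + 0.052·0.9563) = 0.034748/0.084478 = 0.4113.

Posterior P(H) ≈ 0.4113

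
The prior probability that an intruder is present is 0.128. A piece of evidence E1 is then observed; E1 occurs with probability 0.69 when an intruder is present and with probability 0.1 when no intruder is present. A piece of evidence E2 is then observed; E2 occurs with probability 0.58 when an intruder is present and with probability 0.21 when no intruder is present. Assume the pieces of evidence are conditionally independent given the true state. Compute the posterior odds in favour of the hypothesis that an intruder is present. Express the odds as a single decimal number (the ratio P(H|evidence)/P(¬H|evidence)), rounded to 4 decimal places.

Posterior odds ≈ 2.7974

Prior odds = 0.128/(1−0.128) = 0.14679. In log-odds, ln(0.14679) = -1.9188.
Add log likelihood ratios: ln(6.9000) + ln(2.7619) = 2.9474.
Posterior log-odds = 1.0287, so posterior odds = exp(1.0287) = 2.7974.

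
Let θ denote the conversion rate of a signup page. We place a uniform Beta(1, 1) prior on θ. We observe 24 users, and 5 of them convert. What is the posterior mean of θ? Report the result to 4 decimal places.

Posterior mean ≈ 0.2308

The binomial likelihood is conjugate to the Beta prior: with 5 successes and 19 failures, the posterior is Beta(1+5, 1+19) = Beta(6, 20).
Posterior mean = α/(α+β) = 6/26 = 0.2308.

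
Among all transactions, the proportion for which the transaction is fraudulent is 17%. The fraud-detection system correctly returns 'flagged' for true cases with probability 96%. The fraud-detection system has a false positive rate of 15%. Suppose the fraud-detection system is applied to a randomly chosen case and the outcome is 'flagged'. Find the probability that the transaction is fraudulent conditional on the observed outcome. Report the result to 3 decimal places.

P(H | E) ≈ 0.567

Write H for 'the transaction is fraudulent'. Prior odds H:¬H = 0.17/0.83 = 0.20482. For the 'flagged' outcome, the likelihood ratio is 0.96/0.15 = 6.4000.
Posterior odds = 0.20482 × 6.4000 = 1.3108, so P(H|E) = 1.3108/(1+1.3108) = 0.567.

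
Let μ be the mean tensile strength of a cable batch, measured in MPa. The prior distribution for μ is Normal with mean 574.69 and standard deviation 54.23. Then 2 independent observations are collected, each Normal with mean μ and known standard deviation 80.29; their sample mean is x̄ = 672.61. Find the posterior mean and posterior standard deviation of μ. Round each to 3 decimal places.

Posterior mean ≈ 621.407; posterior SD ≈ 39.215

With known σ, the Normal prior is conjugate. Weight on the data is w = (n/σ²)/(n/σ² + 1/τ₀²) = 0.00031025/(0.00031025+0.00034003) = 0.47710.
Posterior mean = w·x̄ + (1−w)·μ₀ = 0.47710·672.61 + 0.52290·574.69 = 621.407. Posterior variance = 1/(0.00031025+0.00034003) = 1537.80, so SD = 39.215.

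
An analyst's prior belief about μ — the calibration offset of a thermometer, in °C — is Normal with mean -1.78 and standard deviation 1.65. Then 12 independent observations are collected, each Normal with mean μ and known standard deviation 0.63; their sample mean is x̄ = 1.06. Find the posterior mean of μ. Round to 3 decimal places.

Prior precision 1/τ₀² = 1/1.65² = 0.367309; data precision n/σ² = 12/0.63² = 30.2343.
Posterior precision = 0.367309 + 30.2343 = 30.6016.
Posterior mean = (0.367309·-1.78 + 30.2343·1.06) / 30.6016 = 1.026.

Posterior mean ≈ 1.026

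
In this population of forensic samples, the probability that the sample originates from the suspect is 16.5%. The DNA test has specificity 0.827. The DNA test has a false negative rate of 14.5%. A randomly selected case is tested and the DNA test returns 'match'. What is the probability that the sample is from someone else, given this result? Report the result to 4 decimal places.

Write H for 'the sample originates from the suspect'. Prior odds H:¬H = 0.165/0.835 = 0.19760. For the 'match' outcome, the likelihood ratio is 0.855/0.173 = 4.9422.
Posterior odds = 0.19760 × 4.9422 = 0.97660, so P(H|E) = 0.97660/(1+0.97660) = 0.4941. Then P(¬H|E) = 1 − 0.4941 = 0.5059.

P(¬H | E) ≈ 0.5059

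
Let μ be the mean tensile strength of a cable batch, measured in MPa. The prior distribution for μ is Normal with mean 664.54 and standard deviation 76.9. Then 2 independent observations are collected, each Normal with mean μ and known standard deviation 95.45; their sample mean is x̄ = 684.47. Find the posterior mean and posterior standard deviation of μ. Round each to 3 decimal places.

With known σ, the Normal prior is conjugate. Weight on the data is w = (n/σ²)/(n/σ² + 1/τ₀²) = 0.00021952/(0.00021952+0.00016910) = 0.56487.
Posterior mean = w·x̄ + (1−w)·μ₀ = 0.56487·684.47 + 0.43513·664.54 = 675.798. Posterior variance = 1/(0.00021952+0.00016910) = 2573.18, so SD = 50.727.

Posterior mean ≈ 675.798; posterior SD ≈ 50.727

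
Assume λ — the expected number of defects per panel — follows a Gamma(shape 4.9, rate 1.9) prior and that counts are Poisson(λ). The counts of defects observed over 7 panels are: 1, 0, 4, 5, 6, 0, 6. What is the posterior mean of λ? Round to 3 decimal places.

The Poisson likelihood adds the total count to the shape and the number of exposure periods to the rate. Here ∑xᵢ = 22 and n = 7, so shape 4.9→26.9 and rate 1.9→8.9.
E[λ | data] = 26.9/8.9 = 3.022.

Posterior mean ≈ 3.022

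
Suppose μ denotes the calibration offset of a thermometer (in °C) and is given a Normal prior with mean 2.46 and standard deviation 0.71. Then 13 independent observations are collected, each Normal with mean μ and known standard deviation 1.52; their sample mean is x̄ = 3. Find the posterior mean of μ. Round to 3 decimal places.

With known σ, the Normal prior is conjugate. Weight on the data is w = (n/σ²)/(n/σ² + 1/τ₀²) = 5.62673/(5.62673+1.98373) = 0.73934.
Posterior mean = w·x̄ + (1−w)·μ₀ = 0.73934·3 + 0.26066·2.46 = 2.859.

Posterior mean ≈ 2.859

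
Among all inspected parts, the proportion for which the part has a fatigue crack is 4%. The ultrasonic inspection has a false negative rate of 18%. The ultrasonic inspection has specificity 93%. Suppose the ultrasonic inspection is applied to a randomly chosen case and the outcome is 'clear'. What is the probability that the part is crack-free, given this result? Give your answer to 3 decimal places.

Let H be the event that the part has a fatigue crack. P(H) = 0.04, so P(¬H) = 0.96. With E the 'clear' result, P(E|H) = 0.18 and P(E|¬H) = 0.93.
P(E) = 0.18·0.04 + 0.93·0.96 = 0.0072000 + 0.89280 = 0.90000.
By Bayes' theorem, P(H|E) = 0.0072000 / 0.90000 = 0.008. Hence P(¬H|E) = 1 − 0.008 = 0.992.

P(¬H | E) ≈ 0.992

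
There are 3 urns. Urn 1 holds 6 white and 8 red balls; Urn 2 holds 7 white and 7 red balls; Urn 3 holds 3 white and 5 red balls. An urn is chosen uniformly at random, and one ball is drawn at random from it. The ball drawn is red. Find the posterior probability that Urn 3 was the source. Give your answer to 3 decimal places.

Tabulate prior·likelihood by source: [1] prior 0.333333, lik 0.5714, product 0.1905; [2] prior 0.333333, lik 0.5, product 0.1667; [3] prior 0.333333, lik 0.625, product 0.2083.
Normalizing constant = 0.56548; the posterior for Urn 3 is its product over the sum, 0.2083/0.56548 = 0.368.

Posterior probability ≈ 0.368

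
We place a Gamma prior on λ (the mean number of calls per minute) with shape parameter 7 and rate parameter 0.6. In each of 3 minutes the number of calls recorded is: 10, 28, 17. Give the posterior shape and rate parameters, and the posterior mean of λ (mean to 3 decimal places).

The Poisson likelihood adds the total count to the shape and the number of exposure periods to the rate. Here ∑xᵢ = 55 and n = 3, so shape 7→62 and rate 0.6→3.6.
E[λ | data] = 62/3.6 = 17.222.

Posterior: Gamma(shape=62, rate=3.6); mean ≈ 17.222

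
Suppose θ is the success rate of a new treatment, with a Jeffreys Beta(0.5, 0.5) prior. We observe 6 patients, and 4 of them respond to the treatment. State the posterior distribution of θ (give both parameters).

Observing 4 successes and 2 failures updates Beta(0.5, 0.5) by adding the success and failure counts to the two shape parameters: α = 0.5+4 = 4.5, β = 0.5+2 = 2.5.

Posterior: Beta(4.5, 2.5)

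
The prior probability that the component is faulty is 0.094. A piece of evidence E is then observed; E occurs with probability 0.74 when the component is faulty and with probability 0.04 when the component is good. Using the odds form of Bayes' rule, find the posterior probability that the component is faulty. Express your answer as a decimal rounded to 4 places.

Prior odds = 0.094/(1−0.094) = 0.10375. In log-odds, ln(0.10375) = -2.2657.
Add log likelihood ratio: ln(18.500) = 2.9178.
Posterior log-odds = 0.65203, so posterior odds = exp(0.65203) = 1.9194. Converting, P(H|E) = 1.9194/2.9194 = 0.6575.

Posterior probability ≈ 0.6575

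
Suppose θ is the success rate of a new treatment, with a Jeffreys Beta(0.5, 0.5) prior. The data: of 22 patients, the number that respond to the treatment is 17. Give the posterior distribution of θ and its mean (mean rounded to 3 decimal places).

Posterior: Beta(17.5, 5.5); mean ≈ 0.761

Observing 17 successes and 5 failures updates Beta(0.5, 0.5) by adding the success and failure counts to the two shape parameters: α = 0.5+17 = 17.5, β = 0.5+5 = 5.5.
Posterior mean = α/(α+β) = 17.5/23 = 0.761.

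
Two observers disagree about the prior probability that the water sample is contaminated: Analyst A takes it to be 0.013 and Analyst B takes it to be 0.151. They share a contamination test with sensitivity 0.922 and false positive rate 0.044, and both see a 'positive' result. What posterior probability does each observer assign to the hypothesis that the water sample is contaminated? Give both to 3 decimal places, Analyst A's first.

Analyst A: 0.216; Analyst B: 0.788

P('+'|H) = 0.922, P('+'|¬H) = 0.044.
Analyst A: numerator 0.922·0.013 = 0.011986; evidence = 0.011986+0.044·0.987 = 0.055414; posterior = 0.216.
Analyst B: numerator 0.922·0.151 = 0.13922; evidence = 0.13922+0.044·0.849 = 0.17658; posterior = 0.788.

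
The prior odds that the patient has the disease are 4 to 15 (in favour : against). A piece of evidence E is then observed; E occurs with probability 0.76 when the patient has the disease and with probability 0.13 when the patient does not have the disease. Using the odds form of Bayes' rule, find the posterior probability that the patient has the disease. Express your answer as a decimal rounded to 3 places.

Prior odds = 4/15 = 0.26667.
Likelihood ratio for E = 0.76/0.13 = 5.8462.
Posterior odds = prior odds × LR = 1.5590.
Posterior probability = odds/(1+odds) = 1.5590/2.5590 = 0.609.

Posterior probability ≈ 0.609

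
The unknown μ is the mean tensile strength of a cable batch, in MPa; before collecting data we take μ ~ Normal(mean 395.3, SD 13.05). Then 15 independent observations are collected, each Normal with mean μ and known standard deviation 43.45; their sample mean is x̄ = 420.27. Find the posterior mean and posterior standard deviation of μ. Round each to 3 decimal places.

Posterior mean ≈ 409.659; posterior SD ≈ 8.507

With known σ, the Normal prior is conjugate. Weight on the data is w = (n/σ²)/(n/σ² + 1/τ₀²) = 0.00794533/(0.00794533+0.00587190) = 0.57503.
Posterior mean = w·x̄ + (1−w)·μ₀ = 0.57503·420.27 + 0.42497·395.3 = 409.659. Posterior variance = 1/(0.00794533+0.00587190) = 72.3734, so SD = 8.507.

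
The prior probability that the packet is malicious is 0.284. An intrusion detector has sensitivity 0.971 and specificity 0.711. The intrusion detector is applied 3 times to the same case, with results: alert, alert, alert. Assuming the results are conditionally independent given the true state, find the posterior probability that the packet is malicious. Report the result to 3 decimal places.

With H the event that the packet is malicious, the joint likelihood of the observed sequence is P(data|H) = 0.971·0.971·0.971 = 0.91550 and P(data|¬H) = 0.289·0.289·0.289 = 0.024138.
Bayes: P(H|data) = 0.284·0.91550 / (0.284·0.91550 + 0.716·0.024138) = 0.26000/0.27728 = 0.9377.

Posterior P(H) ≈ 0.938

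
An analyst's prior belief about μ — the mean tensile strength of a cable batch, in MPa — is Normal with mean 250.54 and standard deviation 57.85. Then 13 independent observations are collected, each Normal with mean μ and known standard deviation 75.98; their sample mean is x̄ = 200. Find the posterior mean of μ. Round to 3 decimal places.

Prior precision 1/τ₀² = 1/57.85² = 0.00029881; data precision n/σ² = 13/75.98² = 0.00225188.
Posterior precision = 0.00029881 + 0.00225188 = 0.00255069.
Posterior mean = (0.00029881·250.54 + 0.00225188·200) / 0.00255069 = 205.921.

Posterior mean ≈ 205.921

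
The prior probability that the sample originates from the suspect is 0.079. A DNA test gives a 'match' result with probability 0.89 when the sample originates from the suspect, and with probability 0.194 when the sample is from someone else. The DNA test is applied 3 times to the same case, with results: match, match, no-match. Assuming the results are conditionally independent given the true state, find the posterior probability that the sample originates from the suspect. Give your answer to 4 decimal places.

With H the event that the sample originates from the suspect, the joint likelihood of the observed sequence is P(data|H) = 0.89·0.89·0.11 = 0.087131 and P(data|¬H) = 0.194·0.194·0.806 = 0.030335.
Bayes: P(H|data) = 0.079·0.087131 / (0.079·0.087131 + 0.921·0.030335) = 0.0068833/0.034822 = 0.1977.

Posterior P(H) ≈ 0.1977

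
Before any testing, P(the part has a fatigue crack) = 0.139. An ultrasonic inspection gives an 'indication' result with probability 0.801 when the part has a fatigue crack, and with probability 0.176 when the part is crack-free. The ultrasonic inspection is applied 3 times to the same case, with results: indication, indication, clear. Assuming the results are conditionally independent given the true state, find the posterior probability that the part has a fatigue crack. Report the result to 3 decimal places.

Posterior P(H) ≈ 0.447

Let H be the event that the part has a fatigue crack; start with P(H) = 0.139. P('indication'|H) = 0.801, P('indication'|¬H) = 0.176.
Update on result 1 ('indication'): P(H) ← 0.801·0.1390 / (0.801·0.1390 + 0.176·0.8610) = 0.11134/0.26287 = 0.4235.
Update on result 2 ('indication'): P(H) ← 0.801·0.4235 / (0.801·0.4235 + 0.176·0.5765) = 0.33926/0.44071 = 0.7698.
Update on result 3 ('clear'): P(H) ← 0.199·0.7698 / (0.199·0.7698 + 0.824·0.2302) = 0.15319/0.34288 = 0.4468.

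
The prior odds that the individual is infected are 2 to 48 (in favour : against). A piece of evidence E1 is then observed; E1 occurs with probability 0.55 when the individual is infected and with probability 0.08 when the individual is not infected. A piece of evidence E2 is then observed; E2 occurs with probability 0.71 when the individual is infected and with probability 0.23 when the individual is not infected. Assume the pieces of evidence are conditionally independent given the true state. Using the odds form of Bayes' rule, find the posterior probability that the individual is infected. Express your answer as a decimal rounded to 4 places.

Posterior probability ≈ 0.4693

Prior odds = 2/48 = 0.041667.
Likelihood ratio for E1 = 0.55/0.08 = 6.8750.
Likelihood ratio for E2 = 0.71/0.23 = 3.0870.
Posterior odds = prior odds × LR₁ × LR₂ = 0.88428.
Posterior probability = odds/(1+odds) = 0.88428/1.8843 = 0.4693.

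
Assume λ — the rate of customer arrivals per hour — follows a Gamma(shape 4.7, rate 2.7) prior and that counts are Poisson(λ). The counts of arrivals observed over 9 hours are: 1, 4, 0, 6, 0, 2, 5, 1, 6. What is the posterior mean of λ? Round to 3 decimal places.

Posterior mean ≈ 2.538

Total count ∑xᵢ = 25 over n = 9 hours.
Gamma is conjugate to the Poisson likelihood: posterior is Gamma(shape = 4.7+25 = 29.7, rate = 2.7+9 = 11.7).
Posterior mean = shape/rate = 29.7/11.7 = 2.538.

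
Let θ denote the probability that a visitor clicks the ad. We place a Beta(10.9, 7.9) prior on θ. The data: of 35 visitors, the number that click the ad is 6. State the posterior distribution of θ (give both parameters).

Posterior: Beta(16.9, 36.9)

Observing 6 successes and 29 failures updates Beta(10.9, 7.9) by adding the success and failure counts to the two shape parameters: α = 10.9+6 = 16.9, β = 7.9+29 = 36.9.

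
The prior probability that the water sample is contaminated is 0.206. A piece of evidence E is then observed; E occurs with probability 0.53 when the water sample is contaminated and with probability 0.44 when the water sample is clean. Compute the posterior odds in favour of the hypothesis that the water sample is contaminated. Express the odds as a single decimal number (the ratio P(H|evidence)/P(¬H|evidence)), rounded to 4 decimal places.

Posterior odds ≈ 0.3125

Prior odds = 0.206/(1−0.206) = 0.25945. In log-odds, ln(0.25945) = -1.3492.
Add log likelihood ratio: ln(1.2045) = 0.18610.
Posterior log-odds = -1.1631, so posterior odds = exp(-1.1631) = 0.31251.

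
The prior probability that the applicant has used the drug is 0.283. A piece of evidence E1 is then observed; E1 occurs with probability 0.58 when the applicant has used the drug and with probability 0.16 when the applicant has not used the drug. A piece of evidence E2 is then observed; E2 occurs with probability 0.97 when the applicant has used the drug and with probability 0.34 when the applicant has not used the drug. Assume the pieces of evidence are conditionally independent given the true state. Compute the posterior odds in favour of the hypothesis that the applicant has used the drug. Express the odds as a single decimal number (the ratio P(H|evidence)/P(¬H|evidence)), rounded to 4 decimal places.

Posterior odds ≈ 4.0820

Prior odds = 0.283/(1−0.283) = 0.39470.
Likelihood ratio for E1 = 0.58/0.16 = 3.6250.
Likelihood ratio for E2 = 0.97/0.34 = 2.8529.
Posterior odds = prior odds × LR₁ × LR₂ = 4.0820.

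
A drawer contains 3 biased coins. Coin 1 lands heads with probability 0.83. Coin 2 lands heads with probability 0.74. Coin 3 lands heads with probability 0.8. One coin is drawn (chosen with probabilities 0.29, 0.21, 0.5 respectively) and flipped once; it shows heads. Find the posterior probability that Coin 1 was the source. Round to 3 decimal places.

Posterior probability ≈ 0.302

P(heads|C1) = 0.83; P(heads|C2) = 0.74; P(heads|C3) = 0.8.
Prior × likelihood for each source: 0.29·0.83=0.2407, 0.21·0.74=0.1554, 0.5·0.8=0.4000. Summing gives P(heads) = 0.79610.
P(Coin 1 | heads) = 0.2407 / 0.79610 = 0.302.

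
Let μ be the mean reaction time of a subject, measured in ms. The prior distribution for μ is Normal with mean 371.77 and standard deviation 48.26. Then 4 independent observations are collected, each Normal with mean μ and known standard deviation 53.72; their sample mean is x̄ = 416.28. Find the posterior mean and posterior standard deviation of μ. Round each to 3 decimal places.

Posterior mean ≈ 405.753; posterior SD ≈ 23.470

With known σ, the Normal prior is conjugate. Weight on the data is w = (n/σ²)/(n/σ² + 1/τ₀²) = 0.00138608/(0.00138608+0.00042936) = 0.76349.
Posterior mean = w·x̄ + (1−w)·μ₀ = 0.76349·416.28 + 0.23651·371.77 = 405.753. Posterior variance = 1/(0.00138608+0.00042936) = 550.830, so SD = 23.470.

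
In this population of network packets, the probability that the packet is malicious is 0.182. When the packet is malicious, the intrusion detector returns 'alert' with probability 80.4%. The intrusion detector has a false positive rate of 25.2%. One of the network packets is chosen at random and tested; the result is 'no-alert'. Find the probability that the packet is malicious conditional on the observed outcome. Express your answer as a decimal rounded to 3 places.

Let H be the event that the packet is malicious. P(H) = 0.182, so P(¬H) = 0.818. With E the 'no-alert' result, P(E|H) = 0.196 and P(E|¬H) = 0.748.
P(E) = 0.196·0.182 + 0.748·0.818 = 0.035672 + 0.61186 = 0.64754.
By Bayes' theorem, P(H|E) = 0.035672 / 0.64754 = 0.055.

P(H | E) ≈ 0.055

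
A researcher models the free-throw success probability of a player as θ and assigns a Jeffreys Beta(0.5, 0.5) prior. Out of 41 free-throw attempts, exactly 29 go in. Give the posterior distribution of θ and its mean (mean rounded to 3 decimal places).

Posterior: Beta(29.5, 12.5); mean ≈ 0.702

The binomial likelihood is conjugate to the Beta prior: with 29 successes and 12 failures, the posterior is Beta(0.5+29, 0.5+12) = Beta(29.5, 12.5).
E[θ | data] = 29.5/(29.5+12.5) = 0.702.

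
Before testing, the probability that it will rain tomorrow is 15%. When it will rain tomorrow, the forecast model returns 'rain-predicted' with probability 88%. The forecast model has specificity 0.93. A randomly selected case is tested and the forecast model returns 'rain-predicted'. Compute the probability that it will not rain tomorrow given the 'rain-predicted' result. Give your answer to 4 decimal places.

P(¬H | E) ≈ 0.3107

Write H for 'it will rain tomorrow'. Prior odds H:¬H = 0.15/0.85 = 0.17647. For the 'rain-predicted' outcome, the likelihood ratio is 0.88/0.07 = 12.571.
Posterior odds = 0.17647 × 12.571 = 2.2185, so P(H|E) = 2.2185/(1+2.2185) = 0.6893. Then P(¬H|E) = 1 − 0.6893 = 0.3107.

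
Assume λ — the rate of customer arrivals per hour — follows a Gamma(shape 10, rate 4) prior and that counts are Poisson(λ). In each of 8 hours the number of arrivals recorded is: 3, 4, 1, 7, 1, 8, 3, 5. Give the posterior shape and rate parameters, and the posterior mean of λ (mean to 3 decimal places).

Posterior: Gamma(shape=42, rate=12); mean ≈ 3.500

The Poisson likelihood adds the total count to the shape and the number of exposure periods to the rate. Here ∑xᵢ = 32 and n = 8, so shape 10→42 and rate 4→12.
E[λ | data] = 42/12 = 3.500.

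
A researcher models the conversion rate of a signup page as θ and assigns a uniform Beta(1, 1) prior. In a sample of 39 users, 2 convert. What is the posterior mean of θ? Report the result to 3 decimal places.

The binomial likelihood is conjugate to the Beta prior: with 2 successes and 37 failures, the posterior is Beta(1+2, 1+37) = Beta(3, 38).
E[θ | data] = 3/(3+38) = 0.073.

Posterior mean ≈ 0.073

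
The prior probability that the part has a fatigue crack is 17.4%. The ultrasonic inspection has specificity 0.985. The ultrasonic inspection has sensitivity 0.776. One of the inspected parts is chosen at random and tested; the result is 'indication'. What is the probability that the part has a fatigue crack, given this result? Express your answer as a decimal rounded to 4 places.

Let H be the event that the part has a fatigue crack. P(H) = 0.174, so P(¬H) = 0.826. With E the 'indication' result, P(E|H) = 0.776 and P(E|¬H) = 0.015.
P(E) = 0.776·0.174 + 0.015·0.826 = 0.13502 + 0.012390 = 0.14741.
By Bayes' theorem, P(H|E) = 0.13502 / 0.14741 = 0.9160.

P(H | E) ≈ 0.9160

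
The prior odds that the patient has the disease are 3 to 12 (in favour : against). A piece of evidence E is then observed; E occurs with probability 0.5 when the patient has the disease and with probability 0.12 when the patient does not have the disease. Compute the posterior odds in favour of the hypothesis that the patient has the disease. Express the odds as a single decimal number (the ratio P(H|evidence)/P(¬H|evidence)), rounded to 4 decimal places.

Prior odds = 3/12 = 0.25000. In log-odds, ln(0.25000) = -1.3863.
Add log likelihood ratio: ln(4.1667) = 1.4271.
Posterior log-odds = 0.040822, so posterior odds = exp(0.040822) = 1.0417.

Posterior odds ≈ 1.0417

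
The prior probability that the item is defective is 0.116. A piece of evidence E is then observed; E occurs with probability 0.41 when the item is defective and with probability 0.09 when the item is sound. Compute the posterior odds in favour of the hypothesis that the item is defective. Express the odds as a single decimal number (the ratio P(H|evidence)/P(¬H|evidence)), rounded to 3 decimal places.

Posterior odds ≈ 0.598

Prior odds = 0.116/(1−0.116) = 0.13122.
Likelihood ratio for E = 0.41/0.09 = 4.5556.
Posterior odds = prior odds × LR = 0.59779.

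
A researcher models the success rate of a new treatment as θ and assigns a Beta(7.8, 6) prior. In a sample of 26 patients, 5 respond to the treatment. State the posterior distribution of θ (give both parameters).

The binomial likelihood is conjugate to the Beta prior: with 5 successes and 21 failures, the posterior is Beta(7.8+5, 6+21) = Beta(12.8, 27).

Posterior: Beta(12.8, 27)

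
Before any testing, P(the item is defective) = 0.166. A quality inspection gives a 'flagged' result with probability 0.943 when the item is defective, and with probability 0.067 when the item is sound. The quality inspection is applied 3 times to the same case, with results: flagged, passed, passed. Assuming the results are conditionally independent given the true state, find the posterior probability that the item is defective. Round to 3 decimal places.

Let H be the event that the item is defective; start with P(H) = 0.166. P('flagged'|H) = 0.943, P('flagged'|¬H) = 0.067.
Update on result 1 ('flagged'): P(H) ← 0.943·0.1660 / (0.943·0.1660 + 0.067·0.8340) = 0.15654/0.21242 = 0.7369.
Update on result 2 ('passed'): P(H) ← 0.057·0.7369 / (0.057·0.7369 + 0.933·0.2631) = 0.042006/0.28744 = 0.1461.
Update on result 3 ('passed'): P(H) ← 0.057·0.1461 / (0.057·0.1461 + 0.933·0.8539) = 0.0083298/0.80498 = 0.0103.

Posterior P(H) ≈ 0.010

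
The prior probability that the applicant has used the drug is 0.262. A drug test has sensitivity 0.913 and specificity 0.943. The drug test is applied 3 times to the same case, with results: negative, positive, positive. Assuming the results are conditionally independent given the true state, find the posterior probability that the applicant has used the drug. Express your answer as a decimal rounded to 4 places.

Let H be the event that the applicant has used the drug; start with P(H) = 0.262. P('positive'|H) = 0.913, P('positive'|¬H) = 0.057.
Update on result 1 ('negative'): P(H) ← 0.087·0.2620 / (0.087·0.2620 + 0.943·0.7380) = 0.022794/0.71873 = 0.0317.
Update on result 2 ('positive'): P(H) ← 0.913·0.0317 / (0.913·0.0317 + 0.057·0.9683) = 0.028955/0.084147 = 0.3441.
Update on result 3 ('positive'): P(H) ← 0.913·0.3441 / (0.913·0.3441 + 0.057·0.6559) = 0.31416/0.35155 = 0.8937.

Posterior P(H) ≈ 0.8937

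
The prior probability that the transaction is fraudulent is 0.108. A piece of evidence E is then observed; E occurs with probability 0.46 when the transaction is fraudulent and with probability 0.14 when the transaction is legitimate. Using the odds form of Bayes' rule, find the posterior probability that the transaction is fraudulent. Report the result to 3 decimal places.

Posterior probability ≈ 0.285

Prior odds = 0.108/(1−0.108) = 0.12108. In log-odds, ln(0.12108) = -2.1113.
Add log likelihood ratio: ln(3.2857) = 1.1896.
Posterior log-odds = -0.92175, so posterior odds = exp(-0.92175) = 0.39782. Converting, P(H|E) = 0.39782/1.3978 = 0.285.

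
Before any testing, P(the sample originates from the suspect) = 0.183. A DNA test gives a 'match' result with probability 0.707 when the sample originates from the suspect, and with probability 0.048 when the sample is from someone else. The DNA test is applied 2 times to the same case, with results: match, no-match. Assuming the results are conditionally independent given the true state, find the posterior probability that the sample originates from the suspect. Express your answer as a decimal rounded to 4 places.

Posterior P(H) ≈ 0.5038

Let H be the event that the sample originates from the suspect; start with P(H) = 0.183. P('match'|H) = 0.707, P('match'|¬H) = 0.048.
Update on result 1 ('match'): P(H) ← 0.707·0.1830 / (0.707·0.1830 + 0.048·0.8170) = 0.12938/0.16860 = 0.7674.
Update on result 2 ('no-match'): P(H) ← 0.293·0.7674 / (0.293·0.7674 + 0.952·0.2326) = 0.22485/0.44628 = 0.5038.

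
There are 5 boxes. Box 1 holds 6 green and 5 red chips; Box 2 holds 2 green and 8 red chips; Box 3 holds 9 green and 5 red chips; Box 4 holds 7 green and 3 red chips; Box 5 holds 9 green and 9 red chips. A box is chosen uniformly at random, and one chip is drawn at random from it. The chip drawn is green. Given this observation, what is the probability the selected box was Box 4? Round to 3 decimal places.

P(green|Box 1) = 0.5455; P(green|Box 2) = 0.2; P(green|Box 3) = 0.6429; P(green|Box 4) = 0.7; P(green|Box 5) = 0.5.
Prior × likelihood for each source: 0.2·0.5455=0.1091, 0.2·0.2=0.04000, 0.2·0.6429=0.1286, 0.2·0.7=0.1400, 0.2·0.5=0.1000. Summing gives P(green) = 0.51766.
P(Box 4 | green) = 0.1400 / 0.51766 = 0.270.

Posterior probability ≈ 0.270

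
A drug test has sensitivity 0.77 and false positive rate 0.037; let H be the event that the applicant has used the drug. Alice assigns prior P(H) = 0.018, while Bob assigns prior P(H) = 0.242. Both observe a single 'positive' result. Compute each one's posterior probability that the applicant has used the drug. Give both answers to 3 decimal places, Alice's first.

The likelihood ratio for a 'positive' result is 0.77/0.037 = 20.811.
Alice: prior odds 0.018/0.982 = 0.018330; posterior odds 0.38146; posterior probability 0.276.
Bob: prior odds 0.242/0.758 = 0.31926; posterior odds 6.6441; posterior probability 0.869.

Alice: 0.276; Bob: 0.869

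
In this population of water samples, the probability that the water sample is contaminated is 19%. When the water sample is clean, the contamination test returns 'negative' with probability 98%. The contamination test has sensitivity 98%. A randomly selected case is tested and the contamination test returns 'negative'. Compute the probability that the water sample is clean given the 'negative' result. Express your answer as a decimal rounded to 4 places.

P(¬H | E) ≈ 0.9952

Write H for 'the water sample is contaminated'. Prior odds H:¬H = 0.19/0.81 = 0.23457. For the 'negative' outcome, the likelihood ratio is 0.02/0.98 = 0.020408.
Posterior odds = 0.23457 × 0.020408 = 0.0047871, so P(H|E) = 0.0047871/(1+0.0047871) = 0.0048. Then P(¬H|E) = 1 − 0.0048 = 0.9952.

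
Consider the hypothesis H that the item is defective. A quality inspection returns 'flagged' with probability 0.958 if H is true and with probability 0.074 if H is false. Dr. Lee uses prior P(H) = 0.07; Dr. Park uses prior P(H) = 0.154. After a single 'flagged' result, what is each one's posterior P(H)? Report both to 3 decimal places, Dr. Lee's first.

Dr. Lee: 0.494; Dr. Park: 0.702

P('+'|H) = 0.958, P('+'|¬H) = 0.074.
Dr. Lee: numerator 0.958·0.07 = 0.067060; evidence = 0.067060+0.074·0.93 = 0.13588; posterior = 0.494.
Dr. Park: numerator 0.958·0.154 = 0.14753; evidence = 0.14753+0.074·0.846 = 0.21014; posterior = 0.702.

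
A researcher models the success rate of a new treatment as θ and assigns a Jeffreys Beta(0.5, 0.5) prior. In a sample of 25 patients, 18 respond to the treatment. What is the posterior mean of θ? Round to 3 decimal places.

Posterior mean ≈ 0.712

The binomial likelihood is conjugate to the Beta prior: with 18 successes and 7 failures, the posterior is Beta(0.5+18, 0.5+7) = Beta(18.5, 7.5).
E[θ | data] = 18.5/(18.5+7.5) = 0.712.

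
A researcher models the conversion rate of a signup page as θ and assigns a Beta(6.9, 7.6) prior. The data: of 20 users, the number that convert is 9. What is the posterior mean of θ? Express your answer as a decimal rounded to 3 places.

Posterior mean ≈ 0.461

Observing 9 successes and 11 failures updates Beta(6.9, 7.6) by adding the success and failure counts to the two shape parameters: α = 6.9+9 = 15.9, β = 7.6+11 = 18.6.
Posterior mean = α/(α+β) = 15.9/34.5 = 0.461.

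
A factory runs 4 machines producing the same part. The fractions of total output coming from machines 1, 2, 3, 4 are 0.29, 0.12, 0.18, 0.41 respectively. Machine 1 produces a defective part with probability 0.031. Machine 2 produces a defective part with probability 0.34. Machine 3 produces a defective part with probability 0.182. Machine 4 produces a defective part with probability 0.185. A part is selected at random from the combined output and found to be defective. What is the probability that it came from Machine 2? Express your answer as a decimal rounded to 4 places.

P(defective|M1) = 0.031; P(defective|M2) = 0.34; P(defective|M3) = 0.182; P(defective|M4) = 0.185.
Prior × likelihood for each source: 0.29·0.031=0.008990, 0.12·0.34=0.04080, 0.18·0.182=0.03276, 0.41·0.185=0.07585. Summing gives P(defective) = 0.15840.
P(Machine 2 | defective) = 0.04080 / 0.15840 = 0.2576.

Posterior probability ≈ 0.2576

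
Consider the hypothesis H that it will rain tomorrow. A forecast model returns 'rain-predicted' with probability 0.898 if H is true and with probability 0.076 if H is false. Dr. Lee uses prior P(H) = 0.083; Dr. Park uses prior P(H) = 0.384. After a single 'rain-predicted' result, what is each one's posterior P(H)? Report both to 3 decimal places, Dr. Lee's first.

Dr. Lee: 0.517; Dr. Park: 0.880

P('+'|H) = 0.898, P('+'|¬H) = 0.076.
Dr. Lee: numerator 0.898·0.083 = 0.074534; evidence = 0.074534+0.076·0.917 = 0.14423; posterior = 0.517.
Dr. Park: numerator 0.898·0.384 = 0.34483; evidence = 0.34483+0.076·0.616 = 0.39165; posterior = 0.880.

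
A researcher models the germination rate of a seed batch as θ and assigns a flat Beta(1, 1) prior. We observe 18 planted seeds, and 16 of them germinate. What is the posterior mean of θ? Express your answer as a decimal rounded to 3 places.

Posterior mean ≈ 0.850

The binomial likelihood is conjugate to the Beta prior: with 16 successes and 2 failures, the posterior is Beta(1+16, 1+2) = Beta(17, 3).
E[θ | data] = 17/(17+3) = 0.850.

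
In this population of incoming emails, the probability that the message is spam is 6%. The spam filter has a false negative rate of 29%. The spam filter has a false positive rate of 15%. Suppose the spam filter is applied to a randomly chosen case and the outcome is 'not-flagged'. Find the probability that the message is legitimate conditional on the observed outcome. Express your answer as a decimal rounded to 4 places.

Let H be the event that the message is spam. P(H) = 0.06, so P(¬H) = 0.94. With E the 'not-flagged' result, P(E|H) = 0.29 and P(E|¬H) = 0.85.
P(E) = 0.29·0.06 + 0.85·0.94 = 0.017400 + 0.79900 = 0.81640.
By Bayes' theorem, P(H|E) = 0.017400 / 0.81640 = 0.0213. Hence P(¬H|E) = 1 − 0.0213 = 0.9787.

P(¬H | E) ≈ 0.9787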